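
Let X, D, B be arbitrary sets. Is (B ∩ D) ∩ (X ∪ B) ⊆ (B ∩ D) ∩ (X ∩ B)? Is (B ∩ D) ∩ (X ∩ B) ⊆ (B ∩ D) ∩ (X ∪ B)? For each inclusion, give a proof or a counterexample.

(⊆) This inclusion fails. Take X = ∅, D = {1}, B = {1}; then 1 ∈ (B ∩ D) ∩ (X ∪ B) but 1 ∉ (B ∩ D) ∩ (X ∩ B).

(⊇) Let x ∈ (B ∩ D) ∩ (X ∩ B). Then x ∈ X ∩ D ∩ B, from which x ∈ (B ∩ D) ∩ (X ∪ B).

Only the reverse inclusion holds.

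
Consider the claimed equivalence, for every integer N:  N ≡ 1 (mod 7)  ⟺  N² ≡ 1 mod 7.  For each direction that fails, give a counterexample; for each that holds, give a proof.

Only the forward direction holds.

(⟹) Suppose N ≡ 1 (mod 7). Write N = 7j + 1. Then (7j + 1)² = 49j² + 14j + 1 = 7(7j² + 2j) + 1, so N² ≡ 1 (mod 7).

(⟸) This fails: take N = 6. Then 6² = 36 ≡ 1 (mod 7), yet 6 ≡ 6 (mod 7), not 1.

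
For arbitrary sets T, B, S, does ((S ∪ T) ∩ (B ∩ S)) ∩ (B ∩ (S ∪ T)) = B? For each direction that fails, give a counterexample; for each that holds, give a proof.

The sets are not equal: only the forward inclusion holds.

(⟸) This inclusion fails. Take T = ∅, B = {1}, S = ∅; then 1 ∈ B but 1 ∉ ((S ∪ T) ∩ (B ∩ S)) ∩ (B ∩ (S ∪ T)).

(⟹) Let x ∈ ((S ∪ T) ∩ (B ∩ S)) ∩ (B ∩ (S ∪ T)). Then either x ∈ B ∩ S and x ∉ T; or x ∈ T ∩ B ∩ S. In each case x ∈ B, so ((S ∪ T) ∩ (B ∩ S)) ∩ (B ∩ (S ∪ T)) ⊆ B.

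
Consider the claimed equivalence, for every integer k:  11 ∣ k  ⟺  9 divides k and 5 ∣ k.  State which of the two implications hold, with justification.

Both directions fail.

Forward direction. This fails: take k = 11. Certainly 11 ∣ 11, but 9 ∤ 11.

Converse. This fails: take k = 45. Both 9 ∣ 45 and 5 ∣ 45, yet 45 is not a multiple of 11 (since 45 = 4·11 + 1), so 11 ∤ 45.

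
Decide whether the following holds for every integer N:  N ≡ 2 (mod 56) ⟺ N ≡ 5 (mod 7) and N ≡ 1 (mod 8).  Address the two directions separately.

Both directions fail.

Forward direction. This fails: N = 2 gives 2 ≡ 2 (mod 56) but 2 ≡ 2 (mod 7), so the conjunction on the right does not hold.

Converse. This fails: N = 33 satisfies both congruences on the right (33 ≡ 5 mod 7 and 33 ≡ 1 mod 8) yet 33 ≡ 33 (mod 56), not 2.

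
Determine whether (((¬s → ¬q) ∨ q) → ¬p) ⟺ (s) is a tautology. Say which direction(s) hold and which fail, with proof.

(⇒) This fails. Under s = F, q = F, p = F, the left side is true but the right side is false.

(⇐) This fails. Under s = T, q = F, p = T, the left side is false but the right side is true.

(⇒) fails and (⇐) fails.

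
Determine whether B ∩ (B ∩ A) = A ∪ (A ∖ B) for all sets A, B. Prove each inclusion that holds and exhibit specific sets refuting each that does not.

The sets are not equal: only the forward inclusion holds.

Forward inclusion. Let x ∈ B ∩ (B ∩ A). Then x ∈ A ∩ B, from which x ∈ A ∪ (A ∖ B).

Reverse inclusion. This inclusion fails. Take A = {1}, B = ∅; then 1 ∈ A ∪ (A ∖ B) but 1 ∉ B ∩ (B ∩ A).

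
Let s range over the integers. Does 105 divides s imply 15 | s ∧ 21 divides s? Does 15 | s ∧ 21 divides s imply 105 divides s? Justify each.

[⇒] If 105 ∣ s, write s = 105q. Since 105 = 7·15, s = 15·(7q), so 15 ∣ s; and since 105 = 5·21, s = 21·(5q), so 21 ∣ s.

[⇐] Suppose 15 ∣ s and 21 ∣ s. Any common multiple of 15 and 21 is a multiple of their lcm; here lcm(15, 21) = 15·21/gcd(15, 21) = 315/3 = 105, so 105 ∣ s.

Both directions hold.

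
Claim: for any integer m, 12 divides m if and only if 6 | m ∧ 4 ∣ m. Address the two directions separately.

Both implications hold.

[⇒] If 12 ∣ m, write m = 12q. Since 12 = 2·6, m = 6·(2q), so 6 ∣ m; and since 12 = 3·4, m = 4·(3q), so 4 ∣ m.

[⇐] Suppose 6 ∣ m and 4 ∣ m. Any common multiple of 6 and 4 is a multiple of their lcm; here lcm(6, 4) = 6·4/gcd(6, 4) = 24/2 = 12, so 12 ∣ m.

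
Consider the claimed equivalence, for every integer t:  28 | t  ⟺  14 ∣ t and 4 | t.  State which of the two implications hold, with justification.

[⇒] If 28 ∣ t, write t = 28q. Since 28 = 2·14, t = 14·(2q), so 14 ∣ t; and since 28 = 7·4, t = 4·(7q), so 4 ∣ t.

[⇐] Suppose 14 ∣ t and 4 ∣ t. Any common multiple of 14 and 4 is a multiple of their lcm; here lcm(14, 4) = 14·4/gcd(14, 4) = 56/2 = 28, so 28 ∣ t.

Both directions hold; the statement is true.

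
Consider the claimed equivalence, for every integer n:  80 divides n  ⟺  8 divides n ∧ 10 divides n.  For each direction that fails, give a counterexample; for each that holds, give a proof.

(⇒) holds; (⇐) fails.

(⟹) If 80 ∣ n, write n = 80q. Since 80 = 10·8, n = 8·(10q), so 8 ∣ n; and since 80 = 8·10, n = 10·(8q), so 10 ∣ n.

(⟸) This fails: take n = 40. Both 8 ∣ 40 and 10 ∣ 40, yet 40 is not a multiple of 80 (since 40 = 0·80 + 40), so 80 ∤ 40.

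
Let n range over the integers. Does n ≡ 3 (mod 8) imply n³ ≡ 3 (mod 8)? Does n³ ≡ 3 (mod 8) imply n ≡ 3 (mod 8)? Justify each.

Both directions hold.

Forward direction. Suppose n ≡ 3 (mod 8). Write n = 8j + 3. Then (8j + 3)³ = 512j³ + 576j² + 216j + 27 = 8(64j³ + 72j² + 27j + 3) + 3, so n³ ≡ 3 (mod 8).

Converse. Suppose n³ ≡ 3 (mod 8). The only residue r in {0, …, 7} with r³ ≡ 3 (mod 8) is r = 3, so n ≡ 3 (mod 8).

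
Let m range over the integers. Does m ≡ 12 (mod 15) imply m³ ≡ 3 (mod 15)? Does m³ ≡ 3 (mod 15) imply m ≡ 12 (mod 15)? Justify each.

The biconditional holds.

[⇒] Suppose m ≡ 12 (mod 15). Write m = 15j + 12. Then (15j + 12)³ = 3375j³ + 8100j² + 6480j + 1728 = 15(225j³ + 540j² + 432j + 115) + 3, so m³ ≡ 3 (mod 15).

[⇐] Conversely, suppose m³ ≡ 3 (mod 15). The only residue r in {0, …, 14} with r³ ≡ 3 (mod 15) is r = 12, so m ≡ 12 (mod 15).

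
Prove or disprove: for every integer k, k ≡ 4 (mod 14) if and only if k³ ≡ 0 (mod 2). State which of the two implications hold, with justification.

(⟹) Suppose k ≡ 4 (mod 14). Then k³ ≡ 4³ = 64 (mod 14), and since 2 ∣ 14, also k³ ≡ 0 (mod 2).

(⟸) This fails: take k = 0. Then 0³ = 0 ≡ 0 (mod 2), yet 0 ≡ 0 (mod 14), not 4.

Only the forward direction holds.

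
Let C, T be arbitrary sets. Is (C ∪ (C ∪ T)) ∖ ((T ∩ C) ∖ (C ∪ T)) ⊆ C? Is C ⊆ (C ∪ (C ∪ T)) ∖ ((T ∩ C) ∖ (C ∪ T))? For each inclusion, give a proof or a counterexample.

Only the reverse inclusion holds.

(⟸) Let x ∈ C. Then either x ∈ C and x ∉ T; or x ∈ C ∩ T. In each case x ∈ (C ∪ (C ∪ T)) ∖ ((T ∩ C) ∖ (C ∪ T)), so C ⊆ (C ∪ (C ∪ T)) ∖ ((T ∩ C) ∖ (C ∪ T)).

(⟹) This inclusion fails. Take C = ∅, T = {1}; then 1 ∈ (C ∪ (C ∪ T)) ∖ ((T ∩ C) ∖ (C ∪ T)) but 1 ∉ C.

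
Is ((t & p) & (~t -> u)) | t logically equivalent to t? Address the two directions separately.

Forward direction. Assume the antecedent. If u is true, the antecedent forces (u = T, p = F, t = T) or (u = T, p = T, t = T), and t holds there. If u is false, the antecedent forces (u = F, p = F, t = T) or (u = F, p = T, t = T), and t holds there. Either way t holds.

Converse. Assume the antecedent. If u is true, the antecedent forces (u = T, p = F, t = T) or (u = T, p = T, t = T), and ((t & p) & (~t -> u)) | t holds there. If u is false, the antecedent forces (u = F, p = F, t = T) or (u = F, p = T, t = T), and ((t & p) & (~t -> u)) | t holds there. Either way ((t & p) & (~t -> u)) | t holds.

Both directions hold; the statement is true.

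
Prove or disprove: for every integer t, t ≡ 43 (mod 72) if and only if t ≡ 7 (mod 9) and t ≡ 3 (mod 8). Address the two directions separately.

Both directions hold; the statement is true.

(⇒) Suppose t ≡ 43 (mod 72); write t = 72j + 43. Since 9 ∣ 72, reducing mod 9 gives t ≡ 43 ≡ 7 (mod 9); since 8 ∣ 72, reducing mod 8 gives t ≡ 43 ≡ 3 (mod 8).

(⇐) Conversely, if t ≡ 7 (mod 9) and t ≡ 3 (mod 8), then by the Chinese remainder theorem t ≡ 43 (mod 72). This is exactly t ≡ 43 (mod 72).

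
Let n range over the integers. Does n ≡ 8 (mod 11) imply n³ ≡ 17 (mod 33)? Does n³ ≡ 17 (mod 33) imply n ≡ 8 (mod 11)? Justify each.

Only the reverse direction holds.

(⇒) This fails: take n = 19. Then 19 ≡ 8 (mod 11), but 19³ = 6859 ≡ 28 (mod 33), not 17.

(⇐) Conversely, the residues r modulo 33 with r³ ≡ 17 (mod 33) are exactly {8}, and each is ≡ 8 (mod 11).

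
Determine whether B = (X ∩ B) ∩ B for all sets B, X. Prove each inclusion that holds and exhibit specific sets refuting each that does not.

Forward inclusion. This inclusion fails. Take B = {1}, X = ∅; then 1 ∈ B but 1 ∉ (X ∩ B) ∩ B.

Reverse inclusion. Let x ∈ (X ∩ B) ∩ B. Then x ∈ B ∩ X, from which x ∈ B.

The sets are not equal: only the reverse inclusion holds.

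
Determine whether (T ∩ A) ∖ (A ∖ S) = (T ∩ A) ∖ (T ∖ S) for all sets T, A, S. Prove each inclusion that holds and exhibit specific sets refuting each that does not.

(⊇) Let x ∈ (T ∩ A) ∖ (T ∖ S). Then x ∈ T ∩ A ∩ S, from which x ∈ (T ∩ A) ∖ (A ∖ S).

(⊆) Let x ∈ (T ∩ A) ∖ (A ∖ S). Then x ∈ T ∩ A ∩ S, from which x ∈ (T ∩ A) ∖ (T ∖ S).

Both inclusions hold; the sets are equal.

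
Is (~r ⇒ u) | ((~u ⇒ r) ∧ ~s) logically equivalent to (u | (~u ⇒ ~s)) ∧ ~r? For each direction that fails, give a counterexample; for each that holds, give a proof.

(⟹) This fails. Under u = F, r = T, s = F, the left side is true but the right side is false.

(⟸) This fails. Under u = F, r = F, s = F, the left side is false but the right side is true.

Neither implication holds.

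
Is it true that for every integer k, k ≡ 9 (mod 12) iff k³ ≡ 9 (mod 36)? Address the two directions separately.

(⟹) Suppose k ≡ 9 (mod 12). Working modulo 36, k ∈ {9, 21, 33}; for each such r, r³ ≡ 9 (mod 36).

(⟸) Conversely, the residues r modulo 36 with r³ ≡ 9 (mod 36) are exactly {9, 21, 33}, and each is ≡ 9 (mod 12).

Both directions hold; the statement is true.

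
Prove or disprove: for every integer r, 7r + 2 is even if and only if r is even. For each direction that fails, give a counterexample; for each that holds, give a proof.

Both implications hold.

(⟹) Suppose 7r + 2 is even. Since 7 is odd, 7r and r have the same parity, so 7r + 2 ≡ r + 2 (mod 2). As 2 is even, 7r + 2 is even exactly when r is even. Thus r is even.

(⟸) Conversely, suppose r is even; write r = 2j. Then 7r + 2 = 7·(2j) + 2 = 2·7j + 2, which is even.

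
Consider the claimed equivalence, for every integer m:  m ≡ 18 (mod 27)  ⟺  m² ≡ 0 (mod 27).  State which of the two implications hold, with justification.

Only the forward implication holds.

(⟹) Suppose m ≡ 18 (mod 27). Write m = 27j + 18. Then (27j + 18)² = 729j² + 972j + 324 = 27(27j² + 36j + 12) + 0, so m² ≡ 0 (mod 27).

(⟸) This fails: take m = 0. Then 0² = 0 ≡ 0 (mod 27), yet 0 ≡ 0 (mod 27), not 18.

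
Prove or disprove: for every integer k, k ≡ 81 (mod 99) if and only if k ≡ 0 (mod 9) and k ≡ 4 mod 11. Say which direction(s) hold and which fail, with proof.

(⇒) Suppose k ≡ 81 (mod 99); write k = 99j + 81. Since 9 ∣ 99, reducing mod 9 gives k ≡ 81 ≡ 0 (mod 9); since 11 ∣ 99, reducing mod 11 gives k ≡ 81 ≡ 4 (mod 11).

(⇐) Conversely, if k ≡ 0 (mod 9) and k ≡ 4 (mod 11), then by the Chinese remainder theorem k ≡ 81 (mod 99). This is exactly k ≡ 81 (mod 99).

Equivalent; both directions hold.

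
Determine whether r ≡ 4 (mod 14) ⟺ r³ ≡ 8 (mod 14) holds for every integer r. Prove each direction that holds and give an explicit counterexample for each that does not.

Only the forward implication holds.

[⇒] Suppose r ≡ 4 (mod 14). Write r = 14j + 4. Then (14j + 4)³ = 2744j³ + 2352j² + 672j + 64 = 14(196j³ + 168j² + 48j + 4) + 8, so r³ ≡ 8 (mod 14).

[⇐] This fails: take r = 2. Then 2³ = 8 ≡ 8 (mod 14), yet 2 ≡ 2 (mod 14), not 4.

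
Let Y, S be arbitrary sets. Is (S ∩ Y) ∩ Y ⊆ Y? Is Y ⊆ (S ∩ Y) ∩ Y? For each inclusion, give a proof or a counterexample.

The sets are not equal: only the forward inclusion holds.

(⟸) This inclusion fails. Take Y = {1}, S = ∅; then 1 ∈ Y but 1 ∉ (S ∩ Y) ∩ Y.

(⟹) Let x ∈ (S ∩ Y) ∩ Y. Then x ∈ Y ∩ S, from which x ∈ Y.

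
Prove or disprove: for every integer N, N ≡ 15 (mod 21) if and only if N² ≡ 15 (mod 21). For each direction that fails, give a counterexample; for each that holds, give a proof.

(⟸) This fails: take N = 6. Then 6² = 36 ≡ 15 (mod 21), yet 6 ≡ 6 (mod 21), not 15.

(⟹) Suppose N ≡ 15 (mod 21). Write N = 21j + 15. Then (21j + 15)² = 441j² + 630j + 225 = 21(21j² + 30j + 10) + 15, so N² ≡ 15 (mod 21).

The forward direction holds; the converse fails.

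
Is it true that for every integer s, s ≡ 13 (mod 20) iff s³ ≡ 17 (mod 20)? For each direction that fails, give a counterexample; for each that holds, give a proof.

Forward direction. Suppose s ≡ 13 (mod 20). Write s = 20j + 13. Then (20j + 13)³ = 8000j³ + 15600j² + 10140j + 2197 = 20(400j³ + 780j² + 507j + 109) + 17, so s³ ≡ 17 (mod 20).

Converse. Suppose s³ ≡ 17 (mod 20). The only residue r in {0, …, 19} with r³ ≡ 17 (mod 20) is r = 13, so s ≡ 13 (mod 20).

The biconditional holds.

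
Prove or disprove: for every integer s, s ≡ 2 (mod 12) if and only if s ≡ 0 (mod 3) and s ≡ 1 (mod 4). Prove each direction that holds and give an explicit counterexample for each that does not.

Forward direction. This fails: s = 2 gives 2 ≡ 2 (mod 12) but 2 ≡ 2 (mod 3), so the conjunction on the right does not hold.

Converse. This fails: s = 9 satisfies both congruences on the right (9 ≡ 0 mod 3 and 9 ≡ 1 mod 4) yet 9 ≡ 9 (mod 12), not 2.

(⇒) fails and (⇐) fails.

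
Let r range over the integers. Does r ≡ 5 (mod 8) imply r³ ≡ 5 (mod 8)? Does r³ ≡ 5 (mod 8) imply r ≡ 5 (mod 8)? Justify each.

(⟹) Suppose r ≡ 5 (mod 8). Write r = 8j + 5. Then (8j + 5)³ = 512j³ + 960j² + 600j + 125 = 8(64j³ + 120j² + 75j + 15) + 5, so r³ ≡ 5 (mod 8).

(⟸) For the converse, argue contrapositively. If r ≢ 5 (mod 8), then r is congruent to one of 0, 1, 2, 3, 4, 6, 7 modulo 8, and these give r³ ≡ 0, 1, 0, 3, 0, 0, 7 respectively — never 5.

Both directions hold.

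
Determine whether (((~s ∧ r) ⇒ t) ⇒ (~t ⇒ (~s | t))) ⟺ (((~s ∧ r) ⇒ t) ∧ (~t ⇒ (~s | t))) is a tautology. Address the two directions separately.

Only the reverse direction holds.

Forward direction. This fails. Under t = F, s = F, r = T, the left side is true but the right side is false.

Converse. Assume the antecedent. If t is true, the consequent reduces to true regardless of the other variables. If t is false, the antecedent forces (t = F, s = F, r = F), and the consequent holds there. Either way the consequent holds.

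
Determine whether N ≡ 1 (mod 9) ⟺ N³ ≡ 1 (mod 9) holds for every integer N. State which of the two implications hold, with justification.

(⇒) Suppose N ≡ 1 (mod 9). Write N = 9j + 1. Then (9j + 1)³ = 729j³ + 243j² + 27j + 1 = 9(81j³ + 27j² + 3j) + 1, so N³ ≡ 1 (mod 9).

(⇐) This fails: take N = 4. Then 4³ = 64 ≡ 1 (mod 9), yet 4 ≡ 4 (mod 9), not 1.

Only the forward implication holds.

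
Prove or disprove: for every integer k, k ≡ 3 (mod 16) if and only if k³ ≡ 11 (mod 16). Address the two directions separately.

[⇒] Suppose k ≡ 3 (mod 16). Write k = 16j + 3. Then (16j + 3)³ = 4096j³ + 2304j² + 432j + 27 = 16(256j³ + 144j² + 27j + 1) + 11, so k³ ≡ 11 (mod 16).

[⇐] Conversely, suppose k³ ≡ 11 (mod 16). The only residue r in {0, …, 15} with r³ ≡ 11 (mod 16) is r = 3, so k ≡ 3 (mod 16).

Both directions hold.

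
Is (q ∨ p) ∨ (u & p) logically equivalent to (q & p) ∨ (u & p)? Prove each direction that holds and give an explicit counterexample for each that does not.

Not equivalent: only (⇐) holds.

Forward direction. This fails. Under p = T, u = F, q = F, the left side is true but the right side is false.

Converse. Assume the antecedent. If p is true, (q ∨ p) ∨ (u & p) reduces to true regardless of the other variables. If p is false, the antecedent cannot hold. Either way (q ∨ p) ∨ (u & p) holds.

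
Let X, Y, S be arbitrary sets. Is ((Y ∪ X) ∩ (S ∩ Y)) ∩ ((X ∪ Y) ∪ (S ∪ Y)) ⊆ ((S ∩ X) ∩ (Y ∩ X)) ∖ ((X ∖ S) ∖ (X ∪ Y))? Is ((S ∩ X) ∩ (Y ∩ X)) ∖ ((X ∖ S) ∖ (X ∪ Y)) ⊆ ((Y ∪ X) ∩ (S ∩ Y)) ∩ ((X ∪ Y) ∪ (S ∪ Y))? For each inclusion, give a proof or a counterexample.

Only the reverse inclusion holds.

(⊇) Let x ∈ ((S ∩ X) ∩ (Y ∩ X)) ∖ ((X ∖ S) ∖ (X ∪ Y)). Then x ∈ X ∩ Y ∩ S, from which x ∈ ((Y ∪ X) ∩ (S ∩ Y)) ∩ ((X ∪ Y) ∪ (S ∪ Y)).

(⊆) This inclusion fails. Take X = ∅, Y = {1}, S = {1}; then 1 ∈ ((Y ∪ X) ∩ (S ∩ Y)) ∩ ((X ∪ Y) ∪ (S ∪ Y)) but 1 ∉ ((S ∩ X) ∩ (Y ∩ X)) ∖ ((X ∖ S) ∖ (X ∪ Y)).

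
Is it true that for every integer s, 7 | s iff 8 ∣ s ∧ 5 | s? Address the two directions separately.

Forward direction. This fails: take s = 7. Certainly 7 ∣ 7, but 8 ∤ 7.

Converse. This fails: take s = 40. Both 8 ∣ 40 and 5 ∣ 40, yet 40 is not a multiple of 7 (since 40 = 5·7 + 5), so 7 ∤ 40.

Neither implication holds.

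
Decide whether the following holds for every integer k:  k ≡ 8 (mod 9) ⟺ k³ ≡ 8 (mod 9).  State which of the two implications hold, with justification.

Converse. This fails: take k = 2. Then 2³ = 8 ≡ 8 (mod 9), yet 2 ≡ 2 (mod 9), not 8.

Forward direction. Suppose k ≡ 8 (mod 9). Write k = 9j + 8. Then (9j + 8)³ = 729j³ + 1944j² + 1728j + 512 = 9(81j³ + 216j² + 192j + 56) + 8, so k³ ≡ 8 (mod 9).

Only the forward implication holds.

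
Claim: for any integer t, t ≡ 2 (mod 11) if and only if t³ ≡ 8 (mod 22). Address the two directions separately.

(→) This fails: take t = 13. Then 13 ≡ 2 (mod 11), but 13³ = 2197 ≡ 19 (mod 22), not 8.

(←) Conversely, the residues r modulo 22 with r³ ≡ 8 (mod 22) are exactly {2}, and each is ≡ 2 (mod 11).

The forward direction fails; the converse holds.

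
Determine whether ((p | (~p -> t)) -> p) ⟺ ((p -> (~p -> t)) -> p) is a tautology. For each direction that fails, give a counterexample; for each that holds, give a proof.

(⇒) This fails. Under p = F, t = F, the left side is true but the right side is false.

(⇐) Assume the antecedent. If p is true, (p | (~p -> t)) -> p reduces to true regardless of the other variables. If p is false, the antecedent cannot hold. Either way (p | (~p -> t)) -> p holds.

The forward direction fails; the converse holds.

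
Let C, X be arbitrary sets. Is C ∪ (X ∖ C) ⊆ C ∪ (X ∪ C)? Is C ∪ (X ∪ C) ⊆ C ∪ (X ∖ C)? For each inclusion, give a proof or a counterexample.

Both inclusions hold; the sets are equal.

(⟹) Let x ∈ C ∪ (X ∖ C). Then either x ∈ C and x ∉ X; or x ∈ X and x ∉ C; or x ∈ C ∩ X. In each case x ∈ C ∪ (X ∪ C), so C ∪ (X ∖ C) ⊆ C ∪ (X ∪ C).

(⟸) Let x ∈ C ∪ (X ∪ C). Then either x ∈ C and x ∉ X; or x ∈ X and x ∉ C; or x ∈ C ∩ X. In each case x ∈ C ∪ (X ∖ C), so C ∪ (X ∪ C) ⊆ C ∪ (X ∖ C).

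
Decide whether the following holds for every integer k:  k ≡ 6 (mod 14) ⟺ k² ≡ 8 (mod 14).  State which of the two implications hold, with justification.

Only the forward implication holds.

[⇐] This fails: take k = 8. Then 8² = 64 ≡ 8 (mod 14), yet 8 ≡ 8 (mod 14), not 6.

[⇒] Suppose k ≡ 6 (mod 14). Write k = 14j + 6. Then (14j + 6)² = 196j² + 168j + 36 = 14(14j² + 12j + 2) + 8, so k² ≡ 8 (mod 14).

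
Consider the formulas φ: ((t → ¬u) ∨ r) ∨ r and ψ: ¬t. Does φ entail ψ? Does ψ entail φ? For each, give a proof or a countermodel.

(⟸) Assume the antecedent. If r is true, ((t → ¬u) ∨ r) ∨ r reduces to true regardless of the other variables. If r is false, the antecedent forces (r = F, u = F, t = F) or (r = F, u = T, t = F), and ((t → ¬u) ∨ r) ∨ r holds there. Either way ((t → ¬u) ∨ r) ∨ r holds.

(⟹) This fails. Under r = F, u = F, t = T, the left side is true but the right side is false.

Only the converse holds.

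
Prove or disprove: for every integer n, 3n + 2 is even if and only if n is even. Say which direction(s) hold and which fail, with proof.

Both directions hold; the statement is true.

Forward direction. Suppose 3n + 2 is even. Since 3 is odd, 3n and n have the same parity, so 3n + 2 ≡ n + 2 (mod 2). As 2 is even, 3n + 2 is even exactly when n is even. Thus n is even.

Converse. Suppose n is even; write n = 2j. Then 3n + 2 = 3·(2j) + 2 = 2·3j + 2, which is even.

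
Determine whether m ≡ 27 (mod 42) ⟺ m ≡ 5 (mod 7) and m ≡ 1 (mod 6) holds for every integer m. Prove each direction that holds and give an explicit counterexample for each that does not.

[⇒] This fails: m = 27 gives 27 ≡ 27 (mod 42) but 27 ≡ 6 (mod 7), so the conjunction on the right does not hold.

[⇐] This fails: m = 19 satisfies both congruences on the right (19 ≡ 5 mod 7 and 19 ≡ 1 mod 6) yet 19 ≡ 19 (mod 42), not 27.

Neither direction holds.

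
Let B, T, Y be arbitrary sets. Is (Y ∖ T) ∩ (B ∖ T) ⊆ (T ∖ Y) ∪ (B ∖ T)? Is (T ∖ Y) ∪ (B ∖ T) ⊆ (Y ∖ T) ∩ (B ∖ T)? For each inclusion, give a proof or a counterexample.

(⟸) This inclusion fails. Take B = {1}, T = ∅, Y = ∅; then 1 ∈ (T ∖ Y) ∪ (B ∖ T) but 1 ∉ (Y ∖ T) ∩ (B ∖ T).

(⟹) Let x ∈ (Y ∖ T) ∩ (B ∖ T). Then x ∈ B ∩ Y and x ∉ T, from which x ∈ (T ∖ Y) ∪ (B ∖ T).

Only the forward inclusion holds.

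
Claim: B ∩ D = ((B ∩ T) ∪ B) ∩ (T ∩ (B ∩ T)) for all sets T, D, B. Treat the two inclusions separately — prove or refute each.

Forward inclusion. This inclusion fails. Take T = ∅, D = {1}, B = {1}; then 1 ∈ B ∩ D but 1 ∉ ((B ∩ T) ∪ B) ∩ (T ∩ (B ∩ T)).

Reverse inclusion. This inclusion fails. Take T = {1}, D = ∅, B = {1}; then 1 ∈ ((B ∩ T) ∪ B) ∩ (T ∩ (B ∩ T)) but 1 ∉ B ∩ D.

Neither inclusion holds.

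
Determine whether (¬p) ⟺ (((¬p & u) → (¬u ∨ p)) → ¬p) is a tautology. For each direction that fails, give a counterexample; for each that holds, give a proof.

The biconditional holds.

(⇒) Assume the antecedent. If p is true, the antecedent cannot hold. If p is false, ((¬p & u) → (¬u ∨ p)) → ¬p reduces to true regardless of the other variables. Either way ((¬p & u) → (¬u ∨ p)) → ¬p holds.

(⇐) Assume the antecedent. If p is true, the antecedent cannot hold. If p is false, ¬p reduces to true regardless of the other variables. Either way ¬p holds.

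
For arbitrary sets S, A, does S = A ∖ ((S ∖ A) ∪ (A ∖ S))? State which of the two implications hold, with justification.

The sets are not equal: only the reverse inclusion holds.

(⟹) This inclusion fails. Take S = {1}, A = ∅; then 1 ∈ S but 1 ∉ A ∖ ((S ∖ A) ∪ (A ∖ S)).

(⟸) Let x ∈ A ∖ ((S ∖ A) ∪ (A ∖ S)). Then x ∈ S ∩ A, from which x ∈ S.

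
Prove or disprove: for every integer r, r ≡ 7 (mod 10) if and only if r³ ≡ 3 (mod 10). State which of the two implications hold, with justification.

(⟹) Suppose r ≡ 7 (mod 10). Write r = 10j + 7. Then (10j + 7)³ = 1000j³ + 2100j² + 1470j + 343 = 10(100j³ + 210j² + 147j + 34) + 3, so r³ ≡ 3 (mod 10).

(⟸) Conversely, suppose r³ ≡ 3 (mod 10). The only residue r in {0, …, 9} with r³ ≡ 3 (mod 10) is r = 7, so r ≡ 7 (mod 10).

Both implications hold.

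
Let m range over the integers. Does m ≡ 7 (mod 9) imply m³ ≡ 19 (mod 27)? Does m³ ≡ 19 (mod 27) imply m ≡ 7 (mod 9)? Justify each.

Both directions hold.

(⇒) Suppose m ≡ 7 (mod 9). Working modulo 27, m ∈ {7, 16, 25}; for each such r, r³ ≡ 19 (mod 27).

(⇐) Conversely, the residues r modulo 27 with r³ ≡ 19 (mod 27) are exactly {7, 16, 25}, and each is ≡ 7 (mod 9).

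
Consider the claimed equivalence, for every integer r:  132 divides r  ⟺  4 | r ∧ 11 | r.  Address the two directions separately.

[⇒] If 132 ∣ r, write r = 132q. Since 132 = 33·4, r = 4·(33q), so 4 ∣ r; and since 132 = 12·11, r = 11·(12q), so 11 ∣ r.

[⇐] This fails: take r = 44. Both 4 ∣ 44 and 11 ∣ 44, yet 44 is not a multiple of 132 (since 44 = 0·132 + 44), so 132 ∤ 44.

Not equivalent: only (⇒) holds.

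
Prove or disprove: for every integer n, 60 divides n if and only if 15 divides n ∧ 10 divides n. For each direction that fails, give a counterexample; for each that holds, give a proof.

The forward direction holds; the converse fails.

(⟹) If 60 ∣ n, write n = 60q. Since 60 = 4·15, n = 15·(4q), so 15 ∣ n; and since 60 = 6·10, n = 10·(6q), so 10 ∣ n.

(⟸) This fails: take n = 30. Both 15 ∣ 30 and 10 ∣ 30, yet 30 is not a multiple of 60 (since 30 = 0·60 + 30), so 60 ∤ 30.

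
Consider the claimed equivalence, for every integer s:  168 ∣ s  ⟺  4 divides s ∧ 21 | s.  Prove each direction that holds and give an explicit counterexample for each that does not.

Only the forward implication holds.

(⇒) If 168 ∣ s, write s = 168q. Since 168 = 42·4, s = 4·(42q), so 4 ∣ s; and since 168 = 8·21, s = 21·(8q), so 21 ∣ s.

(⇐) This fails: take s = 84. Both 4 ∣ 84 and 21 ∣ 84, yet 84 is not a multiple of 168 (since 84 = 0·168 + 84), so 168 ∤ 84.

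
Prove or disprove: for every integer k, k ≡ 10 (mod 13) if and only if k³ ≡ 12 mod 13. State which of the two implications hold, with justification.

(⇒) holds; (⇐) fails.

Forward direction. Suppose k ≡ 10 (mod 13). Write k = 13j + 10. Then (13j + 10)³ = 2197j³ + 5070j² + 3900j + 1000 = 13(169j³ + 390j² + 300j + 76) + 12, so k³ ≡ 12 (mod 13).

Converse. This fails: take k = 4. Then 4³ = 64 ≡ 12 (mod 13), yet 4 ≡ 4 (mod 13), not 10.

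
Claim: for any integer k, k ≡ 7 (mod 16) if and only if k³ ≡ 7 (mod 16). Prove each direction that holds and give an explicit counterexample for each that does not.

Forward direction. Suppose k ≡ 7 (mod 16). Write k = 16j + 7. Then (16j + 7)³ = 4096j³ + 5376j² + 2352j + 343 = 16(256j³ + 336j² + 147j + 21) + 7, so k³ ≡ 7 (mod 16).

Converse. Suppose k³ ≡ 7 (mod 16). The only residue r in {0, …, 15} with r³ ≡ 7 (mod 16) is r = 7, so k ≡ 7 (mod 16).

Both directions hold; the statement is true.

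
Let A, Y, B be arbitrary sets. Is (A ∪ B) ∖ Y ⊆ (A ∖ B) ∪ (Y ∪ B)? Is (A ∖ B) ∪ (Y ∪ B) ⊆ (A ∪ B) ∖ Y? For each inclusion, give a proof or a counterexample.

(⟹) Let x ∈ (A ∪ B) ∖ Y. Then either x ∈ A and x ∉ Y, B; or x ∈ B and x ∉ A, Y; or x ∈ A ∩ B and x ∉ Y. In each case x ∈ (A ∖ B) ∪ (Y ∪ B), so (A ∪ B) ∖ Y ⊆ (A ∖ B) ∪ (Y ∪ B).

(⟸) This inclusion fails. Take A = ∅, Y = {1}, B = ∅; then 1 ∈ (A ∖ B) ∪ (Y ∪ B) but 1 ∉ (A ∪ B) ∖ Y.

The sets are not equal: only the forward inclusion holds.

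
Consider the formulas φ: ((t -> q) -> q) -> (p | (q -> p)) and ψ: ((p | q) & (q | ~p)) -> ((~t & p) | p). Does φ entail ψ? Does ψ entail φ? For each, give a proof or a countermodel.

(→) Assume the antecedent. If p is true, the consequent reduces to true regardless of the other variables. If p is false, the antecedent forces (p = F, q = F, t = F) or (p = F, q = F, t = T), and the consequent holds there. Either way the consequent holds.

(←) Assume the antecedent. If p is true, the consequent reduces to true regardless of the other variables. If p is false, the antecedent forces (p = F, q = F, t = F) or (p = F, q = F, t = T), and the consequent holds there. Either way the consequent holds.

Equivalent; both directions hold.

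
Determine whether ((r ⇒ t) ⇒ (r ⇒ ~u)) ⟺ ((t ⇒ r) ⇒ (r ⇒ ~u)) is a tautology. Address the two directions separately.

(⟸) Assume the antecedent. If u is true, the antecedent forces (u = T, t = F, r = F) or (u = T, t = T, r = F), and (r ⇒ t) ⇒ (r ⇒ ~u) holds there. If u is false, (r ⇒ t) ⇒ (r ⇒ ~u) reduces to true regardless of the other variables. Either way (r ⇒ t) ⇒ (r ⇒ ~u) holds.

(⟹) This fails. Under u = T, t = F, r = T, the left side is true but the right side is false.

(⇒) fails; (⇐) holds.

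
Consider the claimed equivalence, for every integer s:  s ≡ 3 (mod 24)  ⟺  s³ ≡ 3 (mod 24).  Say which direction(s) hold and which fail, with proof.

The biconditional holds.

Converse. Suppose s³ ≡ 3 (mod 24). The only residue r in {0, …, 23} with r³ ≡ 3 (mod 24) is r = 3, so s ≡ 3 (mod 24).

Forward direction. Suppose s ≡ 3 (mod 24). Write s = 24j + 3. Then (24j + 3)³ = 13824j³ + 5184j² + 648j + 27 = 24(576j³ + 216j² + 27j + 1) + 3, so s³ ≡ 3 (mod 24).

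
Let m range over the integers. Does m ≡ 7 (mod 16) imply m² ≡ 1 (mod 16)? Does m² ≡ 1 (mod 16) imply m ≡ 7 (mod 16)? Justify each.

The forward direction holds; the converse fails.

(⟹) Suppose m ≡ 7 (mod 16). Write m = 16j + 7. Then (16j + 7)² = 256j² + 224j + 49 = 16(16j² + 14j + 3) + 1, so m² ≡ 1 (mod 16).

(⟸) This fails: take m = 1. Then 1² = 1 ≡ 1 (mod 16), yet 1 ≡ 1 (mod 16), not 7.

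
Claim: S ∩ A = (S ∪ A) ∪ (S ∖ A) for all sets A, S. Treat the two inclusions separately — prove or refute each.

Only the forward inclusion holds.

(⟸) This inclusion fails. Take A = {1}, S = ∅; then 1 ∈ (S ∪ A) ∪ (S ∖ A) but 1 ∉ S ∩ A.

(⟹) Let x ∈ S ∩ A. Then x ∈ A ∩ S, from which x ∈ (S ∪ A) ∪ (S ∖ A).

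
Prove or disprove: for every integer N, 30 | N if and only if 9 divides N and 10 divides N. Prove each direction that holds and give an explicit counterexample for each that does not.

(→) This fails: take N = 30. Certainly 30 ∣ 30, but 9 ∤ 30.

(←) Suppose 9 ∣ N and 10 ∣ N. Any common multiple of 9 and 10 is a multiple of their lcm; here gcd(9, 10) = 1, so lcm(9, 10) = 9·10 = 90, so 90 ∣ N. Since 30 ∣ 90, it follows that 30 ∣ N.

Only the converse holds.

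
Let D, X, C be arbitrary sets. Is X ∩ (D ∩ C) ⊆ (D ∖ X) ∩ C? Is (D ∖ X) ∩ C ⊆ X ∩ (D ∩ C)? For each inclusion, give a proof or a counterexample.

(⊆) This inclusion fails. Take D = {1}, X = {1}, C = {1}; then 1 ∈ X ∩ (D ∩ C) but 1 ∉ (D ∖ X) ∩ C.

(⊇) This inclusion fails. Take D = {1}, X = ∅, C = {1}; then 1 ∈ (D ∖ X) ∩ C but 1 ∉ X ∩ (D ∩ C).

Neither inclusion holds.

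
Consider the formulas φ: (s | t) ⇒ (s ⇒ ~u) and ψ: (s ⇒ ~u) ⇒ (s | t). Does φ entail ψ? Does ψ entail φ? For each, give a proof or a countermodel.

[⇒] This fails. Under s = F, t = F, u = F, the left side is true but the right side is false.

[⇐] This fails. Under s = T, t = F, u = T, the left side is false but the right side is true.

Neither implication holds.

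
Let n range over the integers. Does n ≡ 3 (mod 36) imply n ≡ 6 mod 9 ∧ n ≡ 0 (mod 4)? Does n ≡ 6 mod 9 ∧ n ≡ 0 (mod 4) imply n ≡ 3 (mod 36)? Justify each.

Both directions fail.

(→) This fails: n = 3 gives 3 ≡ 3 (mod 36) but 3 ≡ 3 (mod 9), so the conjunction on the right does not hold.

(←) This fails: n = 24 satisfies both congruences on the right (24 ≡ 6 mod 9 and 24 ≡ 0 mod 4) yet 24 ≡ 24 (mod 36), not 3.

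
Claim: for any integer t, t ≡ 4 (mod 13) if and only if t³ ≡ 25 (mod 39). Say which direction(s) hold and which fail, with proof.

Neither direction holds.

(⇒) This fails: take t = 17. Then 17 ≡ 4 (mod 13), but 17³ = 4913 ≡ 38 (mod 39), not 25.

(⇐) This fails: take t = 10. Then 10³ = 1000 ≡ 25 (mod 39), yet 10 ≡ 10 (mod 13), not 4.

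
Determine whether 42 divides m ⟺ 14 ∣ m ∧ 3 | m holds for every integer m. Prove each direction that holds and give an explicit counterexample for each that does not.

Forward direction. If 42 ∣ m, write m = 42q. Since 42 = 3·14, m = 14·(3q), so 14 ∣ m; and since 42 = 14·3, m = 3·(14q), so 3 ∣ m.

Converse. Suppose 14 ∣ m and 3 ∣ m. Any common multiple of 14 and 3 is a multiple of their lcm; here gcd(14, 3) = 1, so lcm(14, 3) = 14·3 = 42, so 42 ∣ m.

Both directions hold.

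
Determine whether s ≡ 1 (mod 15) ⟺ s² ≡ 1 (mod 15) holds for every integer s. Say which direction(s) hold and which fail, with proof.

The forward direction holds; the converse fails.

(→) Suppose s ≡ 1 (mod 15). Write s = 15j + 1. Then (15j + 1)² = 225j² + 30j + 1 = 15(15j² + 2j) + 1, so s² ≡ 1 (mod 15).

(←) This fails: take s = 4. Then 4² = 16 ≡ 1 (mod 15), yet 4 ≡ 4 (mod 15), not 1.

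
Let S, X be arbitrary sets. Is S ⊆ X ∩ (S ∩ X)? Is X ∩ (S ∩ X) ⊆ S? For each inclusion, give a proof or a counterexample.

Forward inclusion. This inclusion fails. Take S = {1}, X = ∅; then 1 ∈ S but 1 ∉ X ∩ (S ∩ X).

Reverse inclusion. Let x ∈ X ∩ (S ∩ X). Then x ∈ S ∩ X, from which x ∈ S.

Only the reverse inclusion holds.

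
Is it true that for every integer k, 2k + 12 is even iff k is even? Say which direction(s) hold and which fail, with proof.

(⇒) This fails: take k = 1. Then 2k + 12 = 14, which is even, yet k = 1 is odd, not even.

(⇐) Suppose k is even. Since 2 is even, 2k is even for every k, so 2k + 12 has the same parity as 12, which is even. Hence 2k + 12 is even.

(⇒) fails; (⇐) holds.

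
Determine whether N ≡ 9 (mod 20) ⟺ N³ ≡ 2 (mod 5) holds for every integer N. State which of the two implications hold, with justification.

(⟹) This fails: take N = 9. Then 9 ≡ 9 (mod 20), but 9³ = 729 ≡ 4 (mod 5), not 2.

(⟸) This fails: take N = 3. Then 3³ = 27 ≡ 2 (mod 5), yet 3 ≡ 3 (mod 20), not 9.

Both directions fail.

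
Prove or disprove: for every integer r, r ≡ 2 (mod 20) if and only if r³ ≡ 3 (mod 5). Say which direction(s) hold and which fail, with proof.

(⟹) Suppose r ≡ 2 (mod 20). Then r³ ≡ 2³ = 8 (mod 20), and since 5 ∣ 20, also r³ ≡ 3 (mod 5).

(⟸) This fails: take r = 7. Then 7³ = 343 ≡ 3 (mod 5), yet 7 ≡ 7 (mod 20), not 2.

(⇒) holds; (⇐) fails.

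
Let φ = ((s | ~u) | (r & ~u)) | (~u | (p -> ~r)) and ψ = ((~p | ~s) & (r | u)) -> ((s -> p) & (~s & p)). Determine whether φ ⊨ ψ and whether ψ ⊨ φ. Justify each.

Forward direction. This fails. Under r = T, u = F, p = F, s = F, the left side is true but the right side is false.

Converse. This fails. Under r = T, u = T, p = T, s = F, the left side is false but the right side is true.

Both directions fail.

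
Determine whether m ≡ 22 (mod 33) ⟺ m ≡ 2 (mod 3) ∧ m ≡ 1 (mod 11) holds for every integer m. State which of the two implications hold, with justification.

(⟹) This fails: m = 22 gives 22 ≡ 22 (mod 33) but 22 ≡ 1 (mod 3), so the conjunction on the right does not hold.

(⟸) This fails: m = 23 satisfies both congruences on the right (23 ≡ 2 mod 3 and 23 ≡ 1 mod 11) yet 23 ≡ 23 (mod 33), not 22.

Both directions fail.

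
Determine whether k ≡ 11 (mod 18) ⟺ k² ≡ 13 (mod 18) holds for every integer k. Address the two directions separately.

(⇒) holds; (⇐) fails.

(⇒) Suppose k ≡ 11 (mod 18). Write k = 18j + 11. Then (18j + 11)² = 324j² + 396j + 121 = 18(18j² + 22j + 6) + 13, so k² ≡ 13 (mod 18).

(⇐) This fails: take k = 7. Then 7² = 49 ≡ 13 (mod 18), yet 7 ≡ 7 (mod 18), not 11.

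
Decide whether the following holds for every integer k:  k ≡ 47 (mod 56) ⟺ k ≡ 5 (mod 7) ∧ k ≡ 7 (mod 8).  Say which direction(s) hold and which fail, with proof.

(→) Suppose k ≡ 47 (mod 56); write k = 56j + 47. Since 7 ∣ 56, reducing mod 7 gives k ≡ 47 ≡ 5 (mod 7); since 8 ∣ 56, reducing mod 8 gives k ≡ 47 ≡ 7 (mod 8).

(←) Conversely, if k ≡ 5 (mod 7) and k ≡ 7 (mod 8), then by the Chinese remainder theorem k ≡ 47 (mod 56). This is exactly k ≡ 47 (mod 56).

Both directions hold.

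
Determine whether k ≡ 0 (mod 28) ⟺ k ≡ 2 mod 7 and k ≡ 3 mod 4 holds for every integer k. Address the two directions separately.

Neither implication holds.

(⇒) This fails: k = 0 gives 0 ≡ 0 (mod 28) but 0 ≡ 0 (mod 7), so the conjunction on the right does not hold.

(⇐) This fails: k = 23 satisfies both congruences on the right (23 ≡ 2 mod 7 and 23 ≡ 3 mod 4) yet 23 ≡ 23 (mod 28), not 0.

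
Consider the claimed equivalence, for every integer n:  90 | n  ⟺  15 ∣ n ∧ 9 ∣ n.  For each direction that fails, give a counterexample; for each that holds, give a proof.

(→) If 90 ∣ n, write n = 90q. Since 90 = 6·15, n = 15·(6q), so 15 ∣ n; and since 90 = 10·9, n = 9·(10q), so 9 ∣ n.

(←) This fails: take n = 45. Both 15 ∣ 45 and 9 ∣ 45, yet 45 is not a multiple of 90 (since 45 = 0·90 + 45), so 90 ∤ 45.

Only the forward implication holds.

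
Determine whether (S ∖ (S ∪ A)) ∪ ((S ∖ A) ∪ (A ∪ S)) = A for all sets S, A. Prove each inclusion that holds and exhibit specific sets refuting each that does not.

(⟹) This inclusion fails. Take S = {1}, A = ∅; then 1 ∈ (S ∖ (S ∪ A)) ∪ ((S ∖ A) ∪ (A ∪ S)) but 1 ∉ A.

(⟸) Let x ∈ A. Then either x ∈ A and x ∉ S; or x ∈ S ∩ A. In each case x ∈ (S ∖ (S ∪ A)) ∪ ((S ∖ A) ∪ (A ∪ S)), so A ⊆ (S ∖ (S ∪ A)) ∪ ((S ∖ A) ∪ (A ∪ S)).

(⊆) fails; (⊇) holds.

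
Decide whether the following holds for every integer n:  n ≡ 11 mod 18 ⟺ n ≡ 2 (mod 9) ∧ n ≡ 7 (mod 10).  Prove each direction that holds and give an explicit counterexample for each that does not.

(⟹) This fails: n = 65 gives 65 ≡ 11 (mod 18) but 65 ≡ 5 (mod 10), so the conjunction on the right does not hold.

(⟸) Conversely, if n ≡ 2 (mod 9) and n ≡ 7 (mod 10), then by the Chinese remainder theorem n ≡ 47 (mod 90). Since 47 ≡ 11 (mod 18) and 18 ∣ 90, we get n ≡ 11 (mod 18).

(⇒) fails; (⇐) holds.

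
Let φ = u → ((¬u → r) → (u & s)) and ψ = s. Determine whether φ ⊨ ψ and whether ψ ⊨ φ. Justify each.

[⇒] This fails. Under r = F, s = F, u = F, the left side is true but the right side is false.

[⇐] Assume the antecedent. If r is true, the antecedent forces (r = T, s = T, u = F) or (r = T, s = T, u = T), and u → ((¬u → r) → (u & s)) holds there. If r is false, the antecedent forces (r = F, s = T, u = F) or (r = F, s = T, u = T), and u → ((¬u → r) → (u & s)) holds there. Either way u → ((¬u → r) → (u & s)) holds.

Only the converse holds.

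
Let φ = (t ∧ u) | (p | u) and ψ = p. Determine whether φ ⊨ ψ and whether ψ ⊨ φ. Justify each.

Only the reverse direction holds.

[⇒] This fails. Under u = T, p = F, t = F, the left side is true but the right side is false.

[⇐] Assume the antecedent. If u is true, (t ∧ u) | (p | u) reduces to true regardless of the other variables. If u is false, the antecedent forces (u = F, p = T, t = F) or (u = F, p = T, t = T), and (t ∧ u) | (p | u) holds there. Either way (t ∧ u) | (p | u) holds.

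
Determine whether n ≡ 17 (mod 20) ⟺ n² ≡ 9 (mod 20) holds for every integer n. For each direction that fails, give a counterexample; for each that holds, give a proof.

Only the forward implication holds.

(⟹) Suppose n ≡ 17 (mod 20). Write n = 20j + 17. Then (20j + 17)² = 400j² + 680j + 289 = 20(20j² + 34j + 14) + 9, so n² ≡ 9 (mod 20).

(⟸) This fails: take n = 3. Then 3² = 9 ≡ 9 (mod 20), yet 3 ≡ 3 (mod 20), not 17.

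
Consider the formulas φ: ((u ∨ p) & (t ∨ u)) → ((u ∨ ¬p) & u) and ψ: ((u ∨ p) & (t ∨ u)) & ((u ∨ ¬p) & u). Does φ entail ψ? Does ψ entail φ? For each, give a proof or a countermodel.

Forward direction. This fails. Under u = F, p = F, t = F, the left side is true but the right side is false.

Converse. Assume the antecedent. If u is true, the consequent reduces to true regardless of the other variables. If u is false, the antecedent cannot hold. Either way the consequent holds.

Only the converse holds.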